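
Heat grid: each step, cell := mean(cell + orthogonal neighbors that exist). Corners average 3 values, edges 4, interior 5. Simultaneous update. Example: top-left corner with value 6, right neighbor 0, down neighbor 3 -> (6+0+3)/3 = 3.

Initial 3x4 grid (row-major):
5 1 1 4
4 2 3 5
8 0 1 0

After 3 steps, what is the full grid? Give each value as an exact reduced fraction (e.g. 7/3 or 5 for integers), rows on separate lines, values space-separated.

After step 1:
  10/3 9/4 9/4 10/3
  19/4 2 12/5 3
  4 11/4 1 2
After step 2:
  31/9 59/24 307/120 103/36
  169/48 283/100 213/100 161/60
  23/6 39/16 163/80 2
After step 3:
  1357/432 5081/1800 9007/3600 2917/1080
  49063/14400 4013/1500 14687/6000 8707/3600
  235/72 6683/2400 1721/800 1613/720

Answer: 1357/432 5081/1800 9007/3600 2917/1080
49063/14400 4013/1500 14687/6000 8707/3600
235/72 6683/2400 1721/800 1613/720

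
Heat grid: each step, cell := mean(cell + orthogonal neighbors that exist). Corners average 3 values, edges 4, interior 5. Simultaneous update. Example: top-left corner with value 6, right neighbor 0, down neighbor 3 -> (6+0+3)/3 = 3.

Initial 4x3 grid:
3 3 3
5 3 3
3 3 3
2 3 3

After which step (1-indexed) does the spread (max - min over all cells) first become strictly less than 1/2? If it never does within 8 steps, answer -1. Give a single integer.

Answer: 3

Derivation:
Step 1: max=11/3, min=8/3, spread=1
Step 2: max=829/240, min=137/48, spread=3/5
Step 3: max=7279/2160, min=421/144, spread=241/540
  -> spread < 1/2 first at step 3
Step 4: max=212989/64800, min=42637/14400, spread=8449/25920
Step 5: max=6328423/1944000, min=7723369/2592000, spread=428717/1555200
Step 6: max=187780201/58320000, min=467499211/155520000, spread=3989759/18662400
Step 7: max=5596760317/1749600000, min=1044752587/345600000, spread=196928221/1119744000
Step 8: max=83456458457/26244000000, min=1701806015291/559872000000, spread=1886362363/13436928000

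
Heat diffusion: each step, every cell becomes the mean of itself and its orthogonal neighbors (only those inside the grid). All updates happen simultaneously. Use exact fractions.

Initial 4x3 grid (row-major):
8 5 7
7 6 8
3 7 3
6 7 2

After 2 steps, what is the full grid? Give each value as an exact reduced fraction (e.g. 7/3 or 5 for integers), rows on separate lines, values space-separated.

Answer: 115/18 793/120 115/18
1501/240 303/50 91/15
1337/240 561/100 101/20
199/36 601/120 29/6

Derivation:
After step 1:
  20/3 13/2 20/3
  6 33/5 6
  23/4 26/5 5
  16/3 11/2 4
After step 2:
  115/18 793/120 115/18
  1501/240 303/50 91/15
  1337/240 561/100 101/20
  199/36 601/120 29/6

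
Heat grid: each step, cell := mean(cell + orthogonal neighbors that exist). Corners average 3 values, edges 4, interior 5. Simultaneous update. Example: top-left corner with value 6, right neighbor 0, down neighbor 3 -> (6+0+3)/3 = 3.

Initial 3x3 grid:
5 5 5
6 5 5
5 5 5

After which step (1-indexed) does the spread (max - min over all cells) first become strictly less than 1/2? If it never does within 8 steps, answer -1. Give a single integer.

Step 1: max=16/3, min=5, spread=1/3
  -> spread < 1/2 first at step 1
Step 2: max=1267/240, min=5, spread=67/240
Step 3: max=11237/2160, min=1007/200, spread=1807/10800
Step 4: max=4477963/864000, min=27361/5400, spread=33401/288000
Step 5: max=40109933/7776000, min=2743391/540000, spread=3025513/38880000
Step 6: max=16016926867/3110400000, min=146755949/28800000, spread=53531/995328
Step 7: max=959152925849/186624000000, min=39671116051/7776000000, spread=450953/11943936
Step 8: max=57496103560603/11197440000000, min=4766608610519/933120000000, spread=3799043/143327232

Answer: 1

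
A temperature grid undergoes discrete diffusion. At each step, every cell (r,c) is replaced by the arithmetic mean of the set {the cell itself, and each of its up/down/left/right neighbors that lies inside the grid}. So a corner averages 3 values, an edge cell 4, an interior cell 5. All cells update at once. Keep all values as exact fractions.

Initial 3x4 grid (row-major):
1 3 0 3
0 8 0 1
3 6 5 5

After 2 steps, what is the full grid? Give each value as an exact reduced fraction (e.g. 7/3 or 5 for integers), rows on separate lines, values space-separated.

After step 1:
  4/3 3 3/2 4/3
  3 17/5 14/5 9/4
  3 11/2 4 11/3
After step 2:
  22/9 277/120 259/120 61/36
  161/60 177/50 279/100 201/80
  23/6 159/40 479/120 119/36

Answer: 22/9 277/120 259/120 61/36
161/60 177/50 279/100 201/80
23/6 159/40 479/120 119/36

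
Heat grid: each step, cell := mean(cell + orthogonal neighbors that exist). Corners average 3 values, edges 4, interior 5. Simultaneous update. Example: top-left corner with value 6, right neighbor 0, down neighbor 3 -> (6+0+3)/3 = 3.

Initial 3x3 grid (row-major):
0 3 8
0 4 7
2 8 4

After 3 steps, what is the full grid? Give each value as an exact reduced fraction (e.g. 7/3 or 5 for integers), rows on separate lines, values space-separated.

After step 1:
  1 15/4 6
  3/2 22/5 23/4
  10/3 9/2 19/3
After step 2:
  25/12 303/80 31/6
  307/120 199/50 1349/240
  28/9 557/120 199/36
After step 3:
  2023/720 6007/1600 583/120
  21119/7200 12353/3000 73063/14400
  464/135 31069/7200 11369/2160

Answer: 2023/720 6007/1600 583/120
21119/7200 12353/3000 73063/14400
464/135 31069/7200 11369/2160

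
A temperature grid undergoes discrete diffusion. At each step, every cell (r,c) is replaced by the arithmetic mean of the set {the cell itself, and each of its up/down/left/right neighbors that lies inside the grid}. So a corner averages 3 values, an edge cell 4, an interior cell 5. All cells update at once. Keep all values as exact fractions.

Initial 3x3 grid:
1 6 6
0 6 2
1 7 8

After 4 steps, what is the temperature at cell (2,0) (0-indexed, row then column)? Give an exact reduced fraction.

Answer: 246847/64800

Derivation:
Step 1: cell (2,0) = 8/3
Step 2: cell (2,0) = 61/18
Step 3: cell (2,0) = 3851/1080
Step 4: cell (2,0) = 246847/64800
Full grid after step 4:
  465169/129600 1163591/288000 593219/129600
  7189/2000 1517551/360000 2030449/432000
  246847/64800 1856449/432000 39059/8100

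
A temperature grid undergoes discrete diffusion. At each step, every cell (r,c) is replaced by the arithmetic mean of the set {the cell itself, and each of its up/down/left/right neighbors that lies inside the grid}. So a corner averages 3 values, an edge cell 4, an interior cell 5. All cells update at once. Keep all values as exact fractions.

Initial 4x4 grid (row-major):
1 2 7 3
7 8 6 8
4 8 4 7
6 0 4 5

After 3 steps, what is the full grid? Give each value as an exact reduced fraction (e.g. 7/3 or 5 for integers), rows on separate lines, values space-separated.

After step 1:
  10/3 9/2 9/2 6
  5 31/5 33/5 6
  25/4 24/5 29/5 6
  10/3 9/2 13/4 16/3
After step 2:
  77/18 139/30 27/5 11/2
  1247/240 271/50 291/50 123/20
  1163/240 551/100 529/100 347/60
  169/36 953/240 1133/240 175/36
After step 3:
  10157/2160 8879/1800 3203/600 341/60
  35531/7200 6379/1200 702/125 436/75
  36443/7200 7511/1500 32549/6000 4969/900
  608/135 34013/7200 33917/7200 11063/2160

Answer: 10157/2160 8879/1800 3203/600 341/60
35531/7200 6379/1200 702/125 436/75
36443/7200 7511/1500 32549/6000 4969/900
608/135 34013/7200 33917/7200 11063/2160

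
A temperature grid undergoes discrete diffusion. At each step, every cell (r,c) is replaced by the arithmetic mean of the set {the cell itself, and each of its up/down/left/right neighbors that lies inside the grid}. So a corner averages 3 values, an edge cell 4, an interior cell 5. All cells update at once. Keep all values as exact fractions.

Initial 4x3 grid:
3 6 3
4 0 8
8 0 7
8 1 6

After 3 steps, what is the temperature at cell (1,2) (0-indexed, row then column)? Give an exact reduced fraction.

Step 1: cell (1,2) = 9/2
Step 2: cell (1,2) = 1141/240
Step 3: cell (1,2) = 30883/7200
Full grid after step 3:
  8651/2160 4753/1200 9571/2160
  28583/7200 4169/1000 30883/7200
  31573/7200 25079/6000 32173/7200
  4871/1080 64231/14400 4781/1080

Answer: 30883/7200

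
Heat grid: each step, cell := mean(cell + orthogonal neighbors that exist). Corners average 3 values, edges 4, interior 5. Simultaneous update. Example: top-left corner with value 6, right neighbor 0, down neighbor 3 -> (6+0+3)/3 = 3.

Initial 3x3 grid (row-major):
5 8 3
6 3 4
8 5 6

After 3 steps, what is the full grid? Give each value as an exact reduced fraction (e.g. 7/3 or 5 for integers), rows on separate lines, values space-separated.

After step 1:
  19/3 19/4 5
  11/2 26/5 4
  19/3 11/2 5
After step 2:
  199/36 1277/240 55/12
  701/120 499/100 24/5
  52/9 661/120 29/6
After step 3:
  12017/2160 73519/14400 3529/720
  39847/7200 31753/6000 2881/600
  3083/540 37997/7200 1817/360

Answer: 12017/2160 73519/14400 3529/720
39847/7200 31753/6000 2881/600
3083/540 37997/7200 1817/360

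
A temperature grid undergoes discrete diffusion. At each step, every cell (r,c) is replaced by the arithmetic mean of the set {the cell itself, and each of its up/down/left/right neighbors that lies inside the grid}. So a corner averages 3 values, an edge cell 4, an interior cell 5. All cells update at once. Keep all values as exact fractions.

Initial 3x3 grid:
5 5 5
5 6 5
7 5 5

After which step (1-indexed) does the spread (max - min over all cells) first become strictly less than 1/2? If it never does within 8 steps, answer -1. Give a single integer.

Answer: 3

Derivation:
Step 1: max=23/4, min=5, spread=3/4
Step 2: max=103/18, min=409/80, spread=439/720
Step 3: max=5951/1080, min=1847/360, spread=41/108
  -> spread < 1/2 first at step 3
Step 4: max=355537/64800, min=112729/21600, spread=347/1296
Step 5: max=21083639/3888000, min=6784463/1296000, spread=2921/15552
Step 6: max=1260395233/233280000, min=409877161/77760000, spread=24611/186624
Step 7: max=75280985351/13996800000, min=24661726367/4665600000, spread=207329/2239488
Step 8: max=4506878713297/839808000000, min=1484098789849/279936000000, spread=1746635/26873856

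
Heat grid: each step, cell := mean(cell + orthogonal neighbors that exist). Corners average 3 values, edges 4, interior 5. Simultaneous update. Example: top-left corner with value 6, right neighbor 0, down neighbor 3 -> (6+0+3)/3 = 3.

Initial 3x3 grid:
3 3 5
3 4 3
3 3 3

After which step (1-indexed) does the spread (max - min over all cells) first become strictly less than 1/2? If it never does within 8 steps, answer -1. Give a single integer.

Answer: 3

Derivation:
Step 1: max=15/4, min=3, spread=3/4
Step 2: max=67/18, min=249/80, spread=439/720
Step 3: max=3791/1080, min=1127/360, spread=41/108
  -> spread < 1/2 first at step 3
Step 4: max=225937/64800, min=69529/21600, spread=347/1296
Step 5: max=13307639/3888000, min=4192463/1296000, spread=2921/15552
Step 6: max=793835233/233280000, min=254357161/77760000, spread=24611/186624
Step 7: max=47287385351/13996800000, min=15330526367/4665600000, spread=207329/2239488
Step 8: max=2827262713297/839808000000, min=924226789849/279936000000, spread=1746635/26873856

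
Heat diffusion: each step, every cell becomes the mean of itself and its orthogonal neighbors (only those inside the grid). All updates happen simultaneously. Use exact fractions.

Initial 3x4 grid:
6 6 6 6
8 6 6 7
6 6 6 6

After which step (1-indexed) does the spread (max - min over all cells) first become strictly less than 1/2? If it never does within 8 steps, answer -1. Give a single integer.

Answer: 2

Derivation:
Step 1: max=20/3, min=6, spread=2/3
Step 2: max=787/120, min=92/15, spread=17/40
  -> spread < 1/2 first at step 2
Step 3: max=6917/1080, min=37123/6000, spread=11743/54000
Step 4: max=2753419/432000, min=5357083/864000, spread=29951/172800
Step 5: max=164244041/25920000, min=48235853/7776000, spread=10373593/77760000
Step 6: max=9835108819/1555200000, min=19309448563/3110400000, spread=14430763/124416000
Step 7: max=588792730721/93312000000, min=1160103697817/186624000000, spread=139854109/1492992000
Step 8: max=35281368862939/5598720000000, min=69673419781003/11197440000000, spread=7114543559/89579520000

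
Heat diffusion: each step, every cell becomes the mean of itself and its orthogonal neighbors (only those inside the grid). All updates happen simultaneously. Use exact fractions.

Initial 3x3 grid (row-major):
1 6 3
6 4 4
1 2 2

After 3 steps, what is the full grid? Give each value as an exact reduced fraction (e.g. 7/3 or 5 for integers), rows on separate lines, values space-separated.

Answer: 4117/1080 26509/7200 8279/2160
1499/450 2677/750 16031/4800
761/240 42593/14400 3407/1080

Derivation:
After step 1:
  13/3 7/2 13/3
  3 22/5 13/4
  3 9/4 8/3
After step 2:
  65/18 497/120 133/36
  221/60 82/25 293/80
  11/4 739/240 49/18
After step 3:
  4117/1080 26509/7200 8279/2160
  1499/450 2677/750 16031/4800
  761/240 42593/14400 3407/1080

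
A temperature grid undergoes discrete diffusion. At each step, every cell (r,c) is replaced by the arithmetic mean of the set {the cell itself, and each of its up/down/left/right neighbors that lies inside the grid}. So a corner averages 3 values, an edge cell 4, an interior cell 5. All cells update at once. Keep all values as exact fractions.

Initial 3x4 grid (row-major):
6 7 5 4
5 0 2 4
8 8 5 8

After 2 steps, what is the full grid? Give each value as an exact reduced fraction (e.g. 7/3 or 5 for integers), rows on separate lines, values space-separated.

After step 1:
  6 9/2 9/2 13/3
  19/4 22/5 16/5 9/2
  7 21/4 23/4 17/3
After step 2:
  61/12 97/20 62/15 40/9
  443/80 221/50 447/100 177/40
  17/3 28/5 149/30 191/36

Answer: 61/12 97/20 62/15 40/9
443/80 221/50 447/100 177/40
17/3 28/5 149/30 191/36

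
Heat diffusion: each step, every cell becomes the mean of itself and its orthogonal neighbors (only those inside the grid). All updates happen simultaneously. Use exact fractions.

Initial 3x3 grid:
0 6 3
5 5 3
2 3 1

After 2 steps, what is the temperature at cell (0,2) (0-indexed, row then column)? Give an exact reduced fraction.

Answer: 7/2

Derivation:
Step 1: cell (0,2) = 4
Step 2: cell (0,2) = 7/2
Full grid after step 2:
  61/18 467/120 7/2
  18/5 333/100 103/30
  109/36 769/240 97/36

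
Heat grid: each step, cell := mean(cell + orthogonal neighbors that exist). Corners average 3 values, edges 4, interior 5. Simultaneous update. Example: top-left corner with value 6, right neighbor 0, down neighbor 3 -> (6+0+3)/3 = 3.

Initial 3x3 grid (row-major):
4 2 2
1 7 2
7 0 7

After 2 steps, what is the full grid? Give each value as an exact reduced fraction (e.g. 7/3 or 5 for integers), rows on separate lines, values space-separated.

Answer: 65/18 629/240 41/12
243/80 413/100 119/40
38/9 799/240 17/4

Derivation:
After step 1:
  7/3 15/4 2
  19/4 12/5 9/2
  8/3 21/4 3
After step 2:
  65/18 629/240 41/12
  243/80 413/100 119/40
  38/9 799/240 17/4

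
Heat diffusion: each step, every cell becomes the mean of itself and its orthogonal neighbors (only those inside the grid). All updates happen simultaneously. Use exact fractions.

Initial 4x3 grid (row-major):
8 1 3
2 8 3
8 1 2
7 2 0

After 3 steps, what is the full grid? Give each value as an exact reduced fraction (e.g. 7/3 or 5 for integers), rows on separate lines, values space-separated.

Answer: 467/108 2531/600 719/216
8653/1800 3661/1000 6203/1800
956/225 477/125 4673/1800
4631/1080 2513/800 1433/540

Derivation:
After step 1:
  11/3 5 7/3
  13/2 3 4
  9/2 21/5 3/2
  17/3 5/2 4/3
After step 2:
  91/18 7/2 34/9
  53/12 227/50 65/24
  313/60 157/50 331/120
  38/9 137/40 16/9
After step 3:
  467/108 2531/600 719/216
  8653/1800 3661/1000 6203/1800
  956/225 477/125 4673/1800
  4631/1080 2513/800 1433/540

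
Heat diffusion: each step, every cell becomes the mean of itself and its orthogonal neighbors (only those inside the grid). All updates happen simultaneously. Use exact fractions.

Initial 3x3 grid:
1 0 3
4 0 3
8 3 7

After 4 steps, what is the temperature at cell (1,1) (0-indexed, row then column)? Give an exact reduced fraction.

Answer: 8821/3000

Derivation:
Step 1: cell (1,1) = 2
Step 2: cell (1,1) = 14/5
Step 3: cell (1,1) = 143/50
Step 4: cell (1,1) = 8821/3000
Full grid after step 4:
  63391/25920 6353/2700 21017/8640
  509567/172800 8821/3000 503467/172800
  10069/2880 301871/86400 89321/25920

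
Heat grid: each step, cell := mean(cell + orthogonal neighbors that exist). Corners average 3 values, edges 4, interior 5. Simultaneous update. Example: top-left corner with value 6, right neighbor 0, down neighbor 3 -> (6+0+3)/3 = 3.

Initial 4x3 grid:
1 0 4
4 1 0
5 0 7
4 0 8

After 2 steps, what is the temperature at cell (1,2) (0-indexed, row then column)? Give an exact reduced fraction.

Step 1: cell (1,2) = 3
Step 2: cell (1,2) = 109/48
Full grid after step 2:
  71/36 11/8 35/18
  13/6 217/100 109/48
  29/10 68/25 287/80
  37/12 17/5 47/12

Answer: 109/48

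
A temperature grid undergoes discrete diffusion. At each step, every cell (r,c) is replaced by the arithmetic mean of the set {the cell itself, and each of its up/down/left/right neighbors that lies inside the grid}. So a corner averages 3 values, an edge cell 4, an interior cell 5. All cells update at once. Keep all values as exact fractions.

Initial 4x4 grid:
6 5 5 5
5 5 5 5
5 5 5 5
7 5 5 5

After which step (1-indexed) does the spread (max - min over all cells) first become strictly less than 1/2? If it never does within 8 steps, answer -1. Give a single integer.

Answer: 3

Derivation:
Step 1: max=17/3, min=5, spread=2/3
Step 2: max=50/9, min=5, spread=5/9
Step 3: max=2333/432, min=5, spread=173/432
  -> spread < 1/2 first at step 3
Step 4: max=69287/12960, min=376/75, spread=21571/64800
Step 5: max=2059253/388800, min=90553/18000, spread=516541/1944000
Step 6: max=61434443/11664000, min=3632231/720000, spread=405047/1822500
Step 7: max=1834396781/349920000, min=196610321/38880000, spread=16225973/87480000
Step 8: max=54843683147/10497600000, min=394120889/77760000, spread=409340783/2624400000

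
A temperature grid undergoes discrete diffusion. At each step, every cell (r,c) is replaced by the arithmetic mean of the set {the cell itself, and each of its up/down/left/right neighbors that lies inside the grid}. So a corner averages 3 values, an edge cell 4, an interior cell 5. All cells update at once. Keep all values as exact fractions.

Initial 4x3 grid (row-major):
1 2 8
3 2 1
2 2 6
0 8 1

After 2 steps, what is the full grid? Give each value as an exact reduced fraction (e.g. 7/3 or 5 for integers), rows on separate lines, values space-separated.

Answer: 29/12 131/48 67/18
31/16 31/10 149/48
133/48 13/5 63/16
47/18 181/48 41/12

Derivation:
After step 1:
  2 13/4 11/3
  2 2 17/4
  7/4 4 5/2
  10/3 11/4 5
After step 2:
  29/12 131/48 67/18
  31/16 31/10 149/48
  133/48 13/5 63/16
  47/18 181/48 41/12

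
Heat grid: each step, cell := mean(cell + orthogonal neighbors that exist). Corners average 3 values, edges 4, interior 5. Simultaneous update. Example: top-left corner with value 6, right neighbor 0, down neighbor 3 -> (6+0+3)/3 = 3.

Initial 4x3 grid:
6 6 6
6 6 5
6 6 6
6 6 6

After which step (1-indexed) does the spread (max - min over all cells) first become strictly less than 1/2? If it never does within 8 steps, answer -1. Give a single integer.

Answer: 1

Derivation:
Step 1: max=6, min=17/3, spread=1/3
  -> spread < 1/2 first at step 1
Step 2: max=6, min=689/120, spread=31/120
Step 3: max=6, min=6269/1080, spread=211/1080
Step 4: max=10753/1800, min=631103/108000, spread=14077/108000
Step 5: max=644317/108000, min=5691593/972000, spread=5363/48600
Step 6: max=357131/60000, min=171219191/29160000, spread=93859/1166400
Step 7: max=577863533/97200000, min=10287325519/1749600000, spread=4568723/69984000
Step 8: max=17314381111/2916000000, min=618075564371/104976000000, spread=8387449/167961600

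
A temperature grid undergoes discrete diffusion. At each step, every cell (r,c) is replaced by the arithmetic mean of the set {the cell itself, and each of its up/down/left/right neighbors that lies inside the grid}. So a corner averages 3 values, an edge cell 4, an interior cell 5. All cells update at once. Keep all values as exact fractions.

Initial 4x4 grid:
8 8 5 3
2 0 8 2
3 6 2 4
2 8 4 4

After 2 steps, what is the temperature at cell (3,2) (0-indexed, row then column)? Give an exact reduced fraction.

Answer: 183/40

Derivation:
Step 1: cell (3,2) = 9/2
Step 2: cell (3,2) = 183/40
Full grid after step 2:
  29/6 441/80 1079/240 163/36
  173/40 41/10 93/20 839/240
  439/120 433/100 39/10 321/80
  151/36 529/120 183/40 23/6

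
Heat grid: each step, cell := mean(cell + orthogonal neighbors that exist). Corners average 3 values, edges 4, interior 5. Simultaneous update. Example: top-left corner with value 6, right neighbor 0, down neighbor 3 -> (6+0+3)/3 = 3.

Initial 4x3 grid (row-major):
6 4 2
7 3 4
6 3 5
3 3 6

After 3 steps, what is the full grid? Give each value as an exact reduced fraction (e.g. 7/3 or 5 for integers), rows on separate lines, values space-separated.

Answer: 2563/540 6771/1600 8387/2160
33757/7200 1079/250 14191/3600
10799/2400 6379/1500 1867/450
77/18 60539/14400 1811/432

Derivation:
After step 1:
  17/3 15/4 10/3
  11/2 21/5 7/2
  19/4 4 9/2
  4 15/4 14/3
After step 2:
  179/36 339/80 127/36
  1207/240 419/100 233/60
  73/16 106/25 25/6
  25/6 197/48 155/36
After step 3:
  2563/540 6771/1600 8387/2160
  33757/7200 1079/250 14191/3600
  10799/2400 6379/1500 1867/450
  77/18 60539/14400 1811/432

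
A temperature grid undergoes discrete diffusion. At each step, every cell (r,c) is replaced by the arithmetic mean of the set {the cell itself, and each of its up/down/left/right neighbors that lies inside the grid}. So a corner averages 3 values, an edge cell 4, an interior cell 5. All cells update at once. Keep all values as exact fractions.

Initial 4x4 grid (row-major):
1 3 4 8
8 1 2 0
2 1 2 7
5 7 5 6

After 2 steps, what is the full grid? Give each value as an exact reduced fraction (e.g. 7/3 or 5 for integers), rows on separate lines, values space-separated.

Answer: 37/12 27/8 123/40 25/6
7/2 253/100 167/50 69/20
107/30 7/2 331/100 87/20
79/18 503/120 189/40 59/12

Derivation:
After step 1:
  4 9/4 17/4 4
  3 3 9/5 17/4
  4 13/5 17/5 15/4
  14/3 9/2 5 6
After step 2:
  37/12 27/8 123/40 25/6
  7/2 253/100 167/50 69/20
  107/30 7/2 331/100 87/20
  79/18 503/120 189/40 59/12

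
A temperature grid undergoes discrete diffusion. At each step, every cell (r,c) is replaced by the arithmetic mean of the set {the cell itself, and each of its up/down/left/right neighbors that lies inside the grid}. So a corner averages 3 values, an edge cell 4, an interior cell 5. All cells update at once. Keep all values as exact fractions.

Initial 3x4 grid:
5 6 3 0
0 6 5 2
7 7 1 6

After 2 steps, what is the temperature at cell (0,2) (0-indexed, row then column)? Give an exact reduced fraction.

Step 1: cell (0,2) = 7/2
Step 2: cell (0,2) = 407/120
Full grid after step 2:
  79/18 509/120 407/120 101/36
  529/120 459/100 197/50 679/240
  173/36 73/15 41/10 11/3

Answer: 407/120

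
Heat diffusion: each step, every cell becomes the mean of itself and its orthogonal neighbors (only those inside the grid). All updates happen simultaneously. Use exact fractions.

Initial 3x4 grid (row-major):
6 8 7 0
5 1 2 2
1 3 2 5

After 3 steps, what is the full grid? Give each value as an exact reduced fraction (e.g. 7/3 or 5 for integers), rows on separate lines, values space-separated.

Answer: 2537/540 31151/7200 3049/800 589/180
54757/14400 22313/6000 6371/2000 14279/4800
193/60 6967/2400 2299/800 163/60

Derivation:
After step 1:
  19/3 11/2 17/4 3
  13/4 19/5 14/5 9/4
  3 7/4 3 3
After step 2:
  181/36 1193/240 311/80 19/6
  983/240 171/50 161/50 221/80
  8/3 231/80 211/80 11/4
After step 3:
  2537/540 31151/7200 3049/800 589/180
  54757/14400 22313/6000 6371/2000 14279/4800
  193/60 6967/2400 2299/800 163/60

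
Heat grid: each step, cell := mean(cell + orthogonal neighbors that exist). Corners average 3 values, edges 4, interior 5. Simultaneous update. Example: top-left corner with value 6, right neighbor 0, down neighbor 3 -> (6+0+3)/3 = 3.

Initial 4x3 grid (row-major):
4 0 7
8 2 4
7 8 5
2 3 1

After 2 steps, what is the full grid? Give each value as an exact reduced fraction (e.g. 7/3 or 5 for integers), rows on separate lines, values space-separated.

Answer: 25/6 919/240 137/36
199/40 112/25 64/15
41/8 473/100 17/4
55/12 31/8 11/3

Derivation:
After step 1:
  4 13/4 11/3
  21/4 22/5 9/2
  25/4 5 9/2
  4 7/2 3
After step 2:
  25/6 919/240 137/36
  199/40 112/25 64/15
  41/8 473/100 17/4
  55/12 31/8 11/3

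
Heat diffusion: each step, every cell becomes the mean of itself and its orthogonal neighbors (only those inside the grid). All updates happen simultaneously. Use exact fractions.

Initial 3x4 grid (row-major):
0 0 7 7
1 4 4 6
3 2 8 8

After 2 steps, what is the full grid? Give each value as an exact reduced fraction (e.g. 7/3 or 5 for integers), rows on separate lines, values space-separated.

After step 1:
  1/3 11/4 9/2 20/3
  2 11/5 29/5 25/4
  2 17/4 11/2 22/3
After step 2:
  61/36 587/240 1183/240 209/36
  49/30 17/5 97/20 521/80
  11/4 279/80 1373/240 229/36

Answer: 61/36 587/240 1183/240 209/36
49/30 17/5 97/20 521/80
11/4 279/80 1373/240 229/36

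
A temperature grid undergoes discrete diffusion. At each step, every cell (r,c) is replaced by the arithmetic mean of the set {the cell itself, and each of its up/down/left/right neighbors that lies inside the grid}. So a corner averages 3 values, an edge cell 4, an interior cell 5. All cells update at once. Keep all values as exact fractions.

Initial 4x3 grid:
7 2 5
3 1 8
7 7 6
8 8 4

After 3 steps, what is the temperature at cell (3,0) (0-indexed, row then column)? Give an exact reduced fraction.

Answer: 7019/1080

Derivation:
Step 1: cell (3,0) = 23/3
Step 2: cell (3,0) = 62/9
Step 3: cell (3,0) = 7019/1080
Full grid after step 3:
  1567/360 4213/960 209/45
  781/160 1967/400 2413/480
  8471/1440 6929/1200 2767/480
  7019/1080 18451/2880 373/60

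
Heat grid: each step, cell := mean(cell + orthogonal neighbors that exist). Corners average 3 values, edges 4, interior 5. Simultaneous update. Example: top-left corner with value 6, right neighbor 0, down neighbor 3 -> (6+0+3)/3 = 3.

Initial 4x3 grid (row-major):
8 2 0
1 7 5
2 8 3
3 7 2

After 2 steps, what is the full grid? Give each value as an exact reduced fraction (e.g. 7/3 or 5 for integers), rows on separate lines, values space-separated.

Answer: 149/36 297/80 31/9
61/15 9/2 911/240
87/20 23/5 353/80
25/6 23/5 9/2

Derivation:
After step 1:
  11/3 17/4 7/3
  9/2 23/5 15/4
  7/2 27/5 9/2
  4 5 4
After step 2:
  149/36 297/80 31/9
  61/15 9/2 911/240
  87/20 23/5 353/80
  25/6 23/5 9/2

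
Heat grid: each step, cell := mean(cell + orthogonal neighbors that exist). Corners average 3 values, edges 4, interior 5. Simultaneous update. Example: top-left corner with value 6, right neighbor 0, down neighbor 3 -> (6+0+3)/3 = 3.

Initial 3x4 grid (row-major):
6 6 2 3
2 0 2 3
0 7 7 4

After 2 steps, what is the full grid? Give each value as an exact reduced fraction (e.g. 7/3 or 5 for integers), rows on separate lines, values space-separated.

Answer: 61/18 889/240 733/240 107/36
49/15 76/25 349/100 197/60
17/6 149/40 479/120 38/9

Derivation:
After step 1:
  14/3 7/2 13/4 8/3
  2 17/5 14/5 3
  3 7/2 5 14/3
After step 2:
  61/18 889/240 733/240 107/36
  49/15 76/25 349/100 197/60
  17/6 149/40 479/120 38/9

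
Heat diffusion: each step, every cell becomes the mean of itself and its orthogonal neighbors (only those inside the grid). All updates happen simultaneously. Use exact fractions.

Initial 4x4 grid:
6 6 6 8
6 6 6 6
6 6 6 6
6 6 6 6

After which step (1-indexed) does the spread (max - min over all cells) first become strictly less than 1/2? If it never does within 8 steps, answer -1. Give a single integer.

Step 1: max=20/3, min=6, spread=2/3
Step 2: max=59/9, min=6, spread=5/9
Step 3: max=689/108, min=6, spread=41/108
  -> spread < 1/2 first at step 3
Step 4: max=20483/3240, min=6, spread=1043/3240
Step 5: max=608753/97200, min=6, spread=25553/97200
Step 6: max=18167459/2916000, min=54079/9000, spread=645863/2916000
Step 7: max=542521691/87480000, min=360971/60000, spread=16225973/87480000
Step 8: max=16223877983/2624400000, min=162701/27000, spread=409340783/2624400000

Answer: 3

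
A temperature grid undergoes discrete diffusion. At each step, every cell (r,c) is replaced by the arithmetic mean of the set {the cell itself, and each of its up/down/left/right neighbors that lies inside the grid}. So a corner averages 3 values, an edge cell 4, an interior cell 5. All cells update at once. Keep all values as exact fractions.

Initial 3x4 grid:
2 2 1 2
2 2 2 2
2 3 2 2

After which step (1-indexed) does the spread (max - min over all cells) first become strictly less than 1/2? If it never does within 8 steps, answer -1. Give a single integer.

Step 1: max=7/3, min=5/3, spread=2/3
Step 2: max=271/120, min=209/120, spread=31/60
Step 3: max=2371/1080, min=1949/1080, spread=211/540
  -> spread < 1/2 first at step 3
Step 4: max=13799/6480, min=12121/6480, spread=839/3240
Step 5: max=102563/48600, min=91837/48600, spread=5363/24300
Step 6: max=2426659/1166400, min=2238941/1166400, spread=93859/583200
Step 7: max=144536723/69984000, min=135399277/69984000, spread=4568723/34992000
Step 8: max=344310649/167961600, min=327535751/167961600, spread=8387449/83980800

Answer: 3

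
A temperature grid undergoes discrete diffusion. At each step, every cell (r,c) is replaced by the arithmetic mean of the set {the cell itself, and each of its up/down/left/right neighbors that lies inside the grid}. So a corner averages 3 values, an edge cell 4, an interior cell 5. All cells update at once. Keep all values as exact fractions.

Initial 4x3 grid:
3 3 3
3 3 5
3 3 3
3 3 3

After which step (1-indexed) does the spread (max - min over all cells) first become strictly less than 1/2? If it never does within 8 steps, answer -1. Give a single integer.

Step 1: max=11/3, min=3, spread=2/3
Step 2: max=211/60, min=3, spread=31/60
Step 3: max=1831/540, min=3, spread=211/540
  -> spread < 1/2 first at step 3
Step 4: max=178897/54000, min=2747/900, spread=14077/54000
Step 5: max=1598407/486000, min=165683/54000, spread=5363/24300
Step 6: max=47480809/14580000, min=92869/30000, spread=93859/583200
Step 7: max=2834674481/874800000, min=151136467/48600000, spread=4568723/34992000
Step 8: max=169244435629/52488000000, min=4555618889/1458000000, spread=8387449/83980800

Answer: 3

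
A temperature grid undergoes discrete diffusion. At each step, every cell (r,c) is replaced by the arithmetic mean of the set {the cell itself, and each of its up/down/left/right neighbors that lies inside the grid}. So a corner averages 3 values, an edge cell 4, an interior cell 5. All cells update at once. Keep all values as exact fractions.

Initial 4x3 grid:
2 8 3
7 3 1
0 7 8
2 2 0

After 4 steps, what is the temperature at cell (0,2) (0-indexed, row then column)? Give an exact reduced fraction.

Step 1: cell (0,2) = 4
Step 2: cell (0,2) = 47/12
Step 3: cell (0,2) = 3089/720
Step 4: cell (0,2) = 29953/7200
Full grid after step 4:
  136301/32400 931519/216000 29953/7200
  109673/27000 718147/180000 295003/72000
  187841/54000 1327769/360000 792989/216000
  417349/129600 2801221/864000 448999/129600

Answer: 29953/7200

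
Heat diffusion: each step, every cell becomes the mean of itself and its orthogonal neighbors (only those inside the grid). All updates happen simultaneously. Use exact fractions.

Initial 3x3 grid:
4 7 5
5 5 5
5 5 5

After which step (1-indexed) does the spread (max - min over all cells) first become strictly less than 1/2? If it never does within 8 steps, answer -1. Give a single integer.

Step 1: max=17/3, min=19/4, spread=11/12
Step 2: max=433/80, min=59/12, spread=119/240
  -> spread < 1/2 first at step 2
Step 3: max=11509/2160, min=6029/1200, spread=821/2700
Step 4: max=1509577/288000, min=217831/43200, spread=172111/864000
Step 5: max=40651621/7776000, min=13191457/2592000, spread=4309/31104
Step 6: max=2424983987/466560000, min=264401693/51840000, spread=36295/373248
Step 7: max=145205423989/27993600000, min=47764780913/9331200000, spread=305773/4478976
Step 8: max=8691828987683/1679616000000, min=2870443506311/559872000000, spread=2575951/53747712

Answer: 2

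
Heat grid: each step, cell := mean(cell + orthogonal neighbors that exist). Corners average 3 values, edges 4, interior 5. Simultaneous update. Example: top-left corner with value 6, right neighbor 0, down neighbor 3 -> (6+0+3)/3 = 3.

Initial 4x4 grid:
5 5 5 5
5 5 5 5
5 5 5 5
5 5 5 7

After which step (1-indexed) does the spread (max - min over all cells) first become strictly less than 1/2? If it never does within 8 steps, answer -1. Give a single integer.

Step 1: max=17/3, min=5, spread=2/3
Step 2: max=50/9, min=5, spread=5/9
Step 3: max=581/108, min=5, spread=41/108
  -> spread < 1/2 first at step 3
Step 4: max=17243/3240, min=5, spread=1043/3240
Step 5: max=511553/97200, min=5, spread=25553/97200
Step 6: max=15251459/2916000, min=45079/9000, spread=645863/2916000
Step 7: max=455041691/87480000, min=300971/60000, spread=16225973/87480000
Step 8: max=13599477983/2624400000, min=135701/27000, spread=409340783/2624400000

Answer: 3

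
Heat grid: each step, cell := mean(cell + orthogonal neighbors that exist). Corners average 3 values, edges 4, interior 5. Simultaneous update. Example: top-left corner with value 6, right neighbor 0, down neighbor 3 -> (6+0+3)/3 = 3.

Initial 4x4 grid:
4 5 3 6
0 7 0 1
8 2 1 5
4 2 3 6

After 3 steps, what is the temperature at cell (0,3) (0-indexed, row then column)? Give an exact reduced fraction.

Step 1: cell (0,3) = 10/3
Step 2: cell (0,3) = 59/18
Step 3: cell (0,3) = 3517/1080
Full grid after step 3:
  1343/360 2983/800 23519/7200 3517/1080
  9389/2400 3319/1000 9589/3000 22199/7200
  1039/288 2639/750 457/150 23191/7200
  413/108 4841/1440 24061/7200 1813/540

Answer: 3517/1080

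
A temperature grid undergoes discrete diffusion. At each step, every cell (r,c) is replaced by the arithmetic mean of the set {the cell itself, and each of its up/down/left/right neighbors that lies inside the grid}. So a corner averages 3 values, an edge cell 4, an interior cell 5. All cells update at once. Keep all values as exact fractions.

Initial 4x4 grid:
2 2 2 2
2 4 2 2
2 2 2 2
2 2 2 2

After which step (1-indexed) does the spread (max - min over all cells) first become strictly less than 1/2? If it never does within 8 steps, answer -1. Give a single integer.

Answer: 2

Derivation:
Step 1: max=5/2, min=2, spread=1/2
Step 2: max=61/25, min=2, spread=11/25
  -> spread < 1/2 first at step 2
Step 3: max=2767/1200, min=2, spread=367/1200
Step 4: max=12371/5400, min=613/300, spread=1337/5400
Step 5: max=365669/162000, min=18469/9000, spread=33227/162000
Step 6: max=10934327/4860000, min=112049/54000, spread=849917/4860000
Step 7: max=325314347/145800000, min=1688533/810000, spread=21378407/145800000
Step 8: max=9714462371/4374000000, min=509688343/243000000, spread=540072197/4374000000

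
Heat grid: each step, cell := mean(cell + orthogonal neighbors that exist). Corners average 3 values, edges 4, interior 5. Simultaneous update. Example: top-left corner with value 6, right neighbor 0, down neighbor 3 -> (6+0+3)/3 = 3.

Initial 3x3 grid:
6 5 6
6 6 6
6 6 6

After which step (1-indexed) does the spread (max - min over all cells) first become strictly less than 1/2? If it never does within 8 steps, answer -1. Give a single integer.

Answer: 1

Derivation:
Step 1: max=6, min=17/3, spread=1/3
  -> spread < 1/2 first at step 1
Step 2: max=6, min=1373/240, spread=67/240
Step 3: max=1193/200, min=12523/2160, spread=1807/10800
Step 4: max=32039/5400, min=5026037/864000, spread=33401/288000
Step 5: max=3196609/540000, min=45426067/7776000, spread=3025513/38880000
Step 6: max=170044051/28800000, min=18197473133/3110400000, spread=53531/995328
Step 7: max=45864883949/7776000000, min=1093711074151/186624000000, spread=450953/11943936
Step 8: max=5497711389481/933120000000, min=65675736439397/11197440000000, spread=3799043/143327232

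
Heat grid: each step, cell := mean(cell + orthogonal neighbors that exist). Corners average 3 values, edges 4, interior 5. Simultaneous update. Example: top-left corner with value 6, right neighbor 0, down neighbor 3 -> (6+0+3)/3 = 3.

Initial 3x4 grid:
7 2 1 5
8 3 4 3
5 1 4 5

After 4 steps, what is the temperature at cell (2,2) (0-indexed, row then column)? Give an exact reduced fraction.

Step 1: cell (2,2) = 7/2
Step 2: cell (2,2) = 55/16
Step 3: cell (2,2) = 8747/2400
Step 4: cell (2,2) = 263219/72000
Full grid after step 4:
  561467/129600 857467/216000 254969/72000 149699/43200
  3772613/864000 1420747/360000 434699/120000 1010741/288000
  553967/129600 858217/216000 263219/72000 156599/43200

Answer: 263219/72000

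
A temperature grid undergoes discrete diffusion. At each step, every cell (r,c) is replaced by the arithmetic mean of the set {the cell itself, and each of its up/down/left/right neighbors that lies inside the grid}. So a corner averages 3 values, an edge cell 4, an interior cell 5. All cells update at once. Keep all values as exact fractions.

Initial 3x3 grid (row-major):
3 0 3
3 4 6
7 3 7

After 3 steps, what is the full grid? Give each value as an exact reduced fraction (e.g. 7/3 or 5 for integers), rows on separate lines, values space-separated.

Answer: 241/80 7879/2400 1237/360
54049/14400 5647/1500 15181/3600
4531/1080 66149/14400 9977/2160

Derivation:
After step 1:
  2 5/2 3
  17/4 16/5 5
  13/3 21/4 16/3
After step 2:
  35/12 107/40 7/2
  827/240 101/25 62/15
  83/18 1087/240 187/36
After step 3:
  241/80 7879/2400 1237/360
  54049/14400 5647/1500 15181/3600
  4531/1080 66149/14400 9977/2160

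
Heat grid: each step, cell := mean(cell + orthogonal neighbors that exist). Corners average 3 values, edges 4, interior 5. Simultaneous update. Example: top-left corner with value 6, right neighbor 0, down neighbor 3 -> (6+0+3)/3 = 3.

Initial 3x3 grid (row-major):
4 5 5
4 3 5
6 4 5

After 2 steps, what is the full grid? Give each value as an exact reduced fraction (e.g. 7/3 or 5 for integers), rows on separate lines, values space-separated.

After step 1:
  13/3 17/4 5
  17/4 21/5 9/2
  14/3 9/2 14/3
After step 2:
  77/18 1067/240 55/12
  349/80 217/50 551/120
  161/36 541/120 41/9

Answer: 77/18 1067/240 55/12
349/80 217/50 551/120
161/36 541/120 41/9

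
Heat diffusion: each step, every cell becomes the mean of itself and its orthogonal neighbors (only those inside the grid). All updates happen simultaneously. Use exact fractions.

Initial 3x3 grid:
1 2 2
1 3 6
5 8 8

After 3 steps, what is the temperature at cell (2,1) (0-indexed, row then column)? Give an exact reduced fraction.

Answer: 593/120

Derivation:
Step 1: cell (2,1) = 6
Step 2: cell (2,1) = 11/2
Step 3: cell (2,1) = 593/120
Full grid after step 3:
  557/216 133/45 1567/432
  1597/480 4799/1200 13027/2880
  937/216 593/120 2359/432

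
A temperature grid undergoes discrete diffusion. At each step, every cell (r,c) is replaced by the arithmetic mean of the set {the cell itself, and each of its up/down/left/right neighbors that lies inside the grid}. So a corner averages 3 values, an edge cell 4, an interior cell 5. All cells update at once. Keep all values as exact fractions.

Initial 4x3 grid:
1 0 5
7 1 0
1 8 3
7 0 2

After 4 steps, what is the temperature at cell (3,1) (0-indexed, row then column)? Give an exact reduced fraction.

Step 1: cell (3,1) = 17/4
Step 2: cell (3,1) = 671/240
Step 3: cell (3,1) = 49981/14400
Step 4: cell (3,1) = 2738519/864000
Full grid after step 4:
  340451/129600 2197109/864000 296201/129600
  664981/216000 966781/360000 284303/108000
  707221/216000 1159231/360000 298673/108000
  461021/129600 2738519/864000 397871/129600

Answer: 2738519/864000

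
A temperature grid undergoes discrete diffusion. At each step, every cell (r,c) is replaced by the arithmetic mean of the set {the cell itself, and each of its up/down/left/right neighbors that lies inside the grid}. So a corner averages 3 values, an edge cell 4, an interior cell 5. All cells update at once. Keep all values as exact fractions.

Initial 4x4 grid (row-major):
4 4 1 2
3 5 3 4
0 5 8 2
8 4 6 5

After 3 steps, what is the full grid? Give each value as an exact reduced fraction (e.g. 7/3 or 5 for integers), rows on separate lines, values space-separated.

Answer: 377/108 12383/3600 2291/720 3301/1080
13253/3600 5743/1500 2267/600 623/180
1669/400 4403/1000 6701/1500 3913/900
1609/360 362/75 1117/225 2567/540

Derivation:
After step 1:
  11/3 7/2 5/2 7/3
  3 4 21/5 11/4
  4 22/5 24/5 19/4
  4 23/4 23/4 13/3
After step 2:
  61/18 41/12 47/15 91/36
  11/3 191/50 73/20 421/120
  77/20 459/100 239/50 499/120
  55/12 199/40 619/120 89/18
After step 3:
  377/108 12383/3600 2291/720 3301/1080
  13253/3600 5743/1500 2267/600 623/180
  1669/400 4403/1000 6701/1500 3913/900
  1609/360 362/75 1117/225 2567/540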